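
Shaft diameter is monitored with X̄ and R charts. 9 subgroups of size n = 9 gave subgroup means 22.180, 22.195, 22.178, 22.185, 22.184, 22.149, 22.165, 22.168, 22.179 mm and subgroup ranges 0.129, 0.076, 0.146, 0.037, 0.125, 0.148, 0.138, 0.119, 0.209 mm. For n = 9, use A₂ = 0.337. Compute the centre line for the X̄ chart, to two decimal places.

22.18

X̄̄ = (22.180 + 22.195 + 22.178 + 22.185 + 22.184 + 22.149 + 22.165 + 22.168 + 22.179) / 9 = 199.5830 / 9 = 22.1759
CL = X̄̄ = 22.1759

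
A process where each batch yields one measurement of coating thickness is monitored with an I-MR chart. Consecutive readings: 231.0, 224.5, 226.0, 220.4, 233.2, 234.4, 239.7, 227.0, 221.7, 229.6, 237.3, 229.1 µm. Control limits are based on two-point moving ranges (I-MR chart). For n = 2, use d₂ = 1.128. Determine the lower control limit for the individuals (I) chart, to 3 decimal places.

X̄ = (231.0 + 224.5 + 226.0 + 220.4 + 233.2 + 234.4 + 239.7 + 227.0 + 221.7 + 229.6 + 237.3 + 229.1) / 12 = 229.4917
Moving ranges: 6.5, 1.5, 5.6, 12.8, 1.2, 5.3, 12.7, 5.3, 7.9, 7.7, 8.2; M̄R̄ = 74.7000 / 11 = 6.7909
LCL = X̄ − 3·M̄R̄/d₂ = 229.4917 − 3 × 6.7909 / 1.128 = 211.4307

211.431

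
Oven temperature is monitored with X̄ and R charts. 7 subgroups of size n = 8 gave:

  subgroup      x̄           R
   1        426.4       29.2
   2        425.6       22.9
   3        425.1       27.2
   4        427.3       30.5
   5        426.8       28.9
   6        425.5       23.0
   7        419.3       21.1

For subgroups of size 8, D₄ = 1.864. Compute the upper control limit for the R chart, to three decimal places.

48.677

R̄ = (29.2 + 22.9 + 27.2 + 30.5 + 28.9 + 23.0 + 21.1) / 7 = 182.8000 / 7 = 26.1143
UCL_R = D₄·R̄ = 1.864 × 26.1143 = 48.6770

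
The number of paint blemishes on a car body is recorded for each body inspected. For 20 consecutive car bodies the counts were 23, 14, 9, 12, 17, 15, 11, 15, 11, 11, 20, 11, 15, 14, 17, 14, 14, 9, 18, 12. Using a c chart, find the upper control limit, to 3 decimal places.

c̄ = (23 + 14 + 9 + 12 + 17 + 15 + 11 + 15 + 11 + 11 + 20 + 11 + 15 + 14 + 17 + 14 + 14 + 9 + 18 + 12) / 20 = 282 / 20 = 14.1000
UCL = c̄ + 3√c̄ = 14.1000 + 3 × √14.1000 = 14.1000 + 3 × 3.7550 = 25.3650

25.365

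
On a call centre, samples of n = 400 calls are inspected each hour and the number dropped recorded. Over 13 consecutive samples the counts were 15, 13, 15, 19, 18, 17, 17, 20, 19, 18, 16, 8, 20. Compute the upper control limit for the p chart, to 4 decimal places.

p̄ = Σdᵢ / (k·n) = 215 / (13 × 400) = 0.04135
UCL = p̄ + 3·√(p̄(1−p̄)/n) = 0.04135 + 3 × √(0.04135×0.95865/400) = 0.04135 + 3 × 0.00995 = 0.07121

0.0712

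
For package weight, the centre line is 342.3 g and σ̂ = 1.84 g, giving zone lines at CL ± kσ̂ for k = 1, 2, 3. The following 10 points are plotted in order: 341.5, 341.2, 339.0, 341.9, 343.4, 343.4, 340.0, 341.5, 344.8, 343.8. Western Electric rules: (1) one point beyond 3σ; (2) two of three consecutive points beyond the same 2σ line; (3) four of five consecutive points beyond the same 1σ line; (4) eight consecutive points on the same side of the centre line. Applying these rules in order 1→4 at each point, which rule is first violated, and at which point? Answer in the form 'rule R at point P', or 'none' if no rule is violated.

none

Zone of each point (C = within 1σ̂, B = 1σ̂–2σ̂, A = 2σ̂–3σ̂, * = beyond 3σ̂; sign = side of CL): 1:-C, 2:-C, 3:-B, 4:-C, 5:+C, 6:+C, 7:-B, 8:-C, 9:+B, 10:+C
No rule fires across all 10 points.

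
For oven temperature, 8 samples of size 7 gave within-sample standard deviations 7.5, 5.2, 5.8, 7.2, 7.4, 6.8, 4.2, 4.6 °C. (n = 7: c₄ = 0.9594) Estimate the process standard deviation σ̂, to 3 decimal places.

6.345

s̄ = (7.5 + 5.2 + 5.8 + 7.2 + 7.4 + 6.8 + 4.2 + 4.6) / 8 = 6.0875
σ̂ = s̄ / c₄ = 6.0875 / 0.9594 = 6.3451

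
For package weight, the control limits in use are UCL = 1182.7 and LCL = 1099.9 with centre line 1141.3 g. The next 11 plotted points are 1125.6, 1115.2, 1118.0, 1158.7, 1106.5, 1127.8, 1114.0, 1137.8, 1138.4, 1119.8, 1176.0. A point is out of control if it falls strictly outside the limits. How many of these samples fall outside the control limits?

0

All 11 points lie within [1099.9, 1182.7].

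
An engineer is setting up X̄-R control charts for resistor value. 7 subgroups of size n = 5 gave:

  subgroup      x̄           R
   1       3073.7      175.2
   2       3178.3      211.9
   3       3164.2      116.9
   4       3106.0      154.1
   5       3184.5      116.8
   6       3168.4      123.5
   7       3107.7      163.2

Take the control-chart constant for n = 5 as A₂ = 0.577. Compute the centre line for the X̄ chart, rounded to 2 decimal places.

X̄̄ = (3073.7 + 3178.3 + 3164.2 + 3106.0 + 3184.5 + 3168.4 + 3107.7) / 7 = 21982.8000 / 7 = 3140.4000
CL = X̄̄ = 3140.4000

3140.40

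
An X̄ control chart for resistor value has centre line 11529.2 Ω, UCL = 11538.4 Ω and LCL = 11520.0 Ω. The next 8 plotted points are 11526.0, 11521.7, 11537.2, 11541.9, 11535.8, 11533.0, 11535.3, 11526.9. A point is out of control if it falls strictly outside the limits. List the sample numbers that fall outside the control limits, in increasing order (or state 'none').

4

Compare each point to [11520.0, 11538.4]: sample 4 = 11541.9 > UCL.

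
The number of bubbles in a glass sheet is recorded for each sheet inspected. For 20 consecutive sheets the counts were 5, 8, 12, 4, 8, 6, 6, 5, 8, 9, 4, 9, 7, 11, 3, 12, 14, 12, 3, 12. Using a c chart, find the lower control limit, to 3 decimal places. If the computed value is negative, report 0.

c̄ = (5 + 8 + 12 + 4 + 8 + 6 + 6 + 5 + 8 + 9 + 4 + 9 + 7 + 11 + 3 + 12 + 14 + 12 + 3 + 12) / 20 = 158 / 20 = 7.9000
LCL = c̄ − 3√c̄ = 7.9000 − 3 × 2.8107 = -0.5321 → 0 (cannot be negative)

0.000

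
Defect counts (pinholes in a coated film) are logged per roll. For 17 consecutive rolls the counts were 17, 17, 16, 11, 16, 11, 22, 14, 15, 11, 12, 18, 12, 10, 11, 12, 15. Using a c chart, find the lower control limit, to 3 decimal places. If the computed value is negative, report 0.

2.846

c̄ = (17 + 17 + 16 + 11 + 16 + 11 + 22 + 14 + 15 + 11 + 12 + 18 + 12 + 10 + 11 + 12 + 15) / 17 = 240 / 17 = 14.1176
LCL = c̄ − 3√c̄ = 14.1176 − 3 × 3.7573 = 2.8456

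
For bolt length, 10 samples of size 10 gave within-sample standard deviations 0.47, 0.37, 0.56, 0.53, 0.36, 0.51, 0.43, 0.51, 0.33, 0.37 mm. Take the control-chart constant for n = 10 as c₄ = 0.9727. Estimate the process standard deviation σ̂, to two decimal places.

0.46

s̄ = (0.47 + 0.37 + 0.56 + 0.53 + 0.36 + 0.51 + 0.43 + 0.51 + 0.33 + 0.37) / 10 = 0.4440
σ̂ = s̄ / c₄ = 0.4440 / 0.9727 = 0.4565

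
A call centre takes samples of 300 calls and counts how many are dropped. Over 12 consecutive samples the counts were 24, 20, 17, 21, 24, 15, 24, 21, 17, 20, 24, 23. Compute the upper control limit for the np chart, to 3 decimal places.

p̄ = Σdᵢ / (k·n) = 250 / (12 × 300) = 0.06944
UCL = np̄ + 3·√(np̄(1−p̄)) = 20.8333 + 3 × √(20.8333×0.93056) = 20.8333 + 3 × 4.4030 = 34.0424

34.042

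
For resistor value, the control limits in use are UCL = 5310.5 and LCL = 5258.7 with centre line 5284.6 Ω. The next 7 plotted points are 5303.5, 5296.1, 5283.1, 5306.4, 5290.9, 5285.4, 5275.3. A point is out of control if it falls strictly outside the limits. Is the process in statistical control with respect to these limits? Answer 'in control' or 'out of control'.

in control

All 7 points lie within [5258.7, 5310.5].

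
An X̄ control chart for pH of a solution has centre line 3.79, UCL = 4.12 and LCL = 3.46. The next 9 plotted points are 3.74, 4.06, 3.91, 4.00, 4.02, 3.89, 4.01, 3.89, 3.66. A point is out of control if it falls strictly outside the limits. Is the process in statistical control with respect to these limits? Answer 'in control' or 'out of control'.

All 9 points lie within [3.46, 4.12].

in control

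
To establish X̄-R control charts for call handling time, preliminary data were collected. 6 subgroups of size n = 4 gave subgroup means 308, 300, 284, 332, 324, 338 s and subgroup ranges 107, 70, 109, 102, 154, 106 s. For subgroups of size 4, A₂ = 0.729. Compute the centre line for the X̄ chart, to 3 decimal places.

314.333

X̄̄ = (308 + 300 + 284 + 332 + 324 + 338) / 6 = 1886.0000 / 6 = 314.3333
CL = X̄̄ = 314.3333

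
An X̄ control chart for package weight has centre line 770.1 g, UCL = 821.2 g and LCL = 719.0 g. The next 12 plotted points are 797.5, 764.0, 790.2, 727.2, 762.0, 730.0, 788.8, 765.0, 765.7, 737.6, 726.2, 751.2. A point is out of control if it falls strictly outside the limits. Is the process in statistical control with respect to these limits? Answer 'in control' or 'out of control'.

in control

All 12 points lie within [719.0, 821.2].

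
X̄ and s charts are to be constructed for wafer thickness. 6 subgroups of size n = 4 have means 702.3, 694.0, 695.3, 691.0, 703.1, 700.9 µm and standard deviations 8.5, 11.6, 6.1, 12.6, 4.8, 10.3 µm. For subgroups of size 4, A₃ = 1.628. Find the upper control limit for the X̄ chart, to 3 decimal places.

X̄̄ = (702.3 + 694.0 + 695.3 + 691.0 + 703.1 + 700.9) / 6 = 697.7667
s̄ = (8.5 + 11.6 + 6.1 + 12.6 + 4.8 + 10.3) / 6 = 8.9833
UCL = X̄̄ + A₃·s̄ = 697.7667 + 1.628 × 8.9833 = 712.3915

712.392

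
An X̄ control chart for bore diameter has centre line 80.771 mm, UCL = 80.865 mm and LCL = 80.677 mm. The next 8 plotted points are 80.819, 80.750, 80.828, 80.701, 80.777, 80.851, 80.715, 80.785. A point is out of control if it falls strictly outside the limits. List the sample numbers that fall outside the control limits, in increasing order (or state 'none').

none

All 8 points lie within [80.677, 80.865].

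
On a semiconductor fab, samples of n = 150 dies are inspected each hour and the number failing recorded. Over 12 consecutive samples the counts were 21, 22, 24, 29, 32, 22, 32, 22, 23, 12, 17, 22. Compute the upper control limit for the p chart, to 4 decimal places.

p̄ = Σdᵢ / (k·n) = 278 / (12 × 150) = 0.15444
UCL = p̄ + 3·√(p̄(1−p̄)/n) = 0.15444 + 3 × √(0.15444×0.84556/150) = 0.15444 + 3 × 0.02951 = 0.24296

0.2430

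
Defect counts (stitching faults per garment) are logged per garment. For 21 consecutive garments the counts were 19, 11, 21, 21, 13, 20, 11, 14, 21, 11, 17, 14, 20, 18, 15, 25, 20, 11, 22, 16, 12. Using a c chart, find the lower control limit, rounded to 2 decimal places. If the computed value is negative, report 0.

c̄ = (19 + 11 + 21 + 21 + 13 + 20 + 11 + 14 + 21 + 11 + 17 + 14 + 20 + 18 + 15 + 25 + 20 + 11 + 22 + 16 + 12) / 21 = 352 / 21 = 16.7619
LCL = c̄ − 3√c̄ = 16.7619 − 3 × 4.0941 = 4.4795

4.48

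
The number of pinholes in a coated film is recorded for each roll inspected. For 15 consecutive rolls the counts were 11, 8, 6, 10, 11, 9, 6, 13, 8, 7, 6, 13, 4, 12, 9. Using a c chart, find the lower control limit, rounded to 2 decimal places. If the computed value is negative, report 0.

0.00

c̄ = (11 + 8 + 6 + 10 + 11 + 9 + 6 + 13 + 8 + 7 + 6 + 13 + 4 + 12 + 9) / 15 = 133 / 15 = 8.8667
LCL = c̄ − 3√c̄ = 8.8667 − 3 × 2.9777 = -0.0664 → 0 (cannot be negative)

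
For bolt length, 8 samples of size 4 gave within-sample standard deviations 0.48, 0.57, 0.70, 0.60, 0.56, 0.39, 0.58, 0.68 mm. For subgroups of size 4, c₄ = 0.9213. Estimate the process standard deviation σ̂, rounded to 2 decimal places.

s̄ = (0.48 + 0.57 + 0.70 + 0.60 + 0.56 + 0.39 + 0.58 + 0.68) / 8 = 0.5700
σ̂ = s̄ / c₄ = 0.5700 / 0.9213 = 0.6187

0.62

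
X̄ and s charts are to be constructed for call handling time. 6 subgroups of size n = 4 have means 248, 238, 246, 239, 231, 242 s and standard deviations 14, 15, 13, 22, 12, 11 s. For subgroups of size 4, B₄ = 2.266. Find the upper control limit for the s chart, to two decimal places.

32.86

s̄ = (14 + 15 + 13 + 22 + 12 + 11) / 6 = 14.5000
UCL_s = B₄·s̄ = 2.266 × 14.5000 = 32.8570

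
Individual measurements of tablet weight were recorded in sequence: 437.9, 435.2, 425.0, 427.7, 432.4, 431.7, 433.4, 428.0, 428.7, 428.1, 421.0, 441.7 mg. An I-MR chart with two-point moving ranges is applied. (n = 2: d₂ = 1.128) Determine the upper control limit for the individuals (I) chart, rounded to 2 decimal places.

444.73

X̄ = (437.9 + 435.2 + 425.0 + 427.7 + 432.4 + 431.7 + 433.4 + 428.0 + 428.7 + 428.1 + 421.0 + 441.7) / 12 = 430.9000
Moving ranges: 2.7, 10.2, 2.7, 4.7, 0.7, 1.7, 5.4, 0.7, 0.6, 7.1, 20.7; M̄R̄ = 57.2000 / 11 = 5.2000
UCL = X̄ + 3·M̄R̄/d₂ = 430.9000 + 3 × 5.2000 / 1.128 = 444.7298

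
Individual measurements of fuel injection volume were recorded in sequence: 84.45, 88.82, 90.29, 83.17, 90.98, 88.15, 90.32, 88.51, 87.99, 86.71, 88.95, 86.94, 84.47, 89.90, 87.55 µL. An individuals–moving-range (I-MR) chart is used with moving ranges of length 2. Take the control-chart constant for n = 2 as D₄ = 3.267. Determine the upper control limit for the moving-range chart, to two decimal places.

Moving ranges: 4.37, 1.47, 7.12, 7.81, 2.83, 2.17, 1.81, 0.52, 1.28, 2.24, 2.01, 2.47, 5.43, 2.35; M̄R̄ = 43.8800 / 14 = 3.1343
UCL_MR = D₄·M̄R̄ = 3.267 × 3.1343 = 10.2397

10.24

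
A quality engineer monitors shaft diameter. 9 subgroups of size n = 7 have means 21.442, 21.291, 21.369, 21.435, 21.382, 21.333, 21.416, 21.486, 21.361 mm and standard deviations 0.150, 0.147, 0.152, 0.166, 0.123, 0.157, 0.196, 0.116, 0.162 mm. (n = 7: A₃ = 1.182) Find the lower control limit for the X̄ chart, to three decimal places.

X̄̄ = (21.442 + 21.291 + 21.369 + 21.435 + 21.382 + 21.333 + 21.416 + 21.486 + 21.361) / 9 = 21.3906
s̄ = (0.150 + 0.147 + 0.152 + 0.166 + 0.123 + 0.157 + 0.196 + 0.116 + 0.162) / 9 = 0.1521
LCL = X̄̄ − A₃·s̄ = 21.3906 − 1.182 × 0.1521 = 21.2108

21.211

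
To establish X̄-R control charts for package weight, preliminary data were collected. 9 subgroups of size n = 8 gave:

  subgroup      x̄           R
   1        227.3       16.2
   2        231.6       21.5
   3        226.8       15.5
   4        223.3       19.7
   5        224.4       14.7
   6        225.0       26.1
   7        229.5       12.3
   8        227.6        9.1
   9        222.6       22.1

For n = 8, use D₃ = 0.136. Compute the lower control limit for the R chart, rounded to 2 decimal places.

2.38

R̄ = (16.2 + 21.5 + 15.5 + 19.7 + 14.7 + 26.1 + 12.3 + 9.1 + 22.1) / 9 = 157.2000 / 9 = 17.4667
LCL_R = D₃·R̄ = 0.136 × 17.4667 = 2.3755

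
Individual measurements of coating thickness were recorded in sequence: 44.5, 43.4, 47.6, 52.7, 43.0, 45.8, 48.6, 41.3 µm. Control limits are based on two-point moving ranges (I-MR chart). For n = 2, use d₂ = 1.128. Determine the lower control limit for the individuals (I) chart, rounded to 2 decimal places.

33.32

X̄ = (44.5 + 43.4 + 47.6 + 52.7 + 43.0 + 45.8 + 48.6 + 41.3) / 8 = 45.8625
Moving ranges: 1.1, 4.2, 5.1, 9.7, 2.8, 2.8, 7.3; M̄R̄ = 33.0000 / 7 = 4.7143
LCL = X̄ − 3·M̄R̄/d₂ = 45.8625 − 3 × 4.7143 / 1.128 = 33.3245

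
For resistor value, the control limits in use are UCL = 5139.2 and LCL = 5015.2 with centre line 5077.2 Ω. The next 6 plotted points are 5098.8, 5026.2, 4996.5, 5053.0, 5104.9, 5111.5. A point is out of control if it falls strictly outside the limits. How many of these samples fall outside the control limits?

Compare each point to [5015.2, 5139.2]: sample 3 = 4996.5 < LCL.

1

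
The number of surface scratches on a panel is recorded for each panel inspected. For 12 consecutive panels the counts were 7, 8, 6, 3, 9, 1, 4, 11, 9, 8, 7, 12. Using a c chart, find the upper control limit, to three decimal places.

c̄ = (7 + 8 + 6 + 3 + 9 + 1 + 4 + 11 + 9 + 8 + 7 + 12) / 12 = 85 / 12 = 7.0833
UCL = c̄ + 3√c̄ = 7.0833 + 3 × √7.0833 = 7.0833 + 3 × 2.6615 = 15.0677

15.068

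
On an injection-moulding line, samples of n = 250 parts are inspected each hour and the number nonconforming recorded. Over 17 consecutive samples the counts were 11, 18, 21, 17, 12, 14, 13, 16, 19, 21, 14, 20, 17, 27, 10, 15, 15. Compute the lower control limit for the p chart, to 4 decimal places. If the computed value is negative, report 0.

p̄ = Σdᵢ / (k·n) = 280 / (17 × 250) = 0.06588
LCL = p̄ − 3·√(p̄(1−p̄)/n) = 0.06588 − 3 × 0.01569 = 0.01881

0.0188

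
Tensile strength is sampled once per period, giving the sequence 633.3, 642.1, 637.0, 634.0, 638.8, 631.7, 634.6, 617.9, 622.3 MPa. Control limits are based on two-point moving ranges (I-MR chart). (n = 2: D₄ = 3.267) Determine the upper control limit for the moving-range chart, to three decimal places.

21.562

Moving ranges: 8.8, 5.1, 3.0, 4.8, 7.1, 2.9, 16.7, 4.4; M̄R̄ = 52.8000 / 8 = 6.6000
UCL_MR = D₄·M̄R̄ = 3.267 × 6.6000 = 21.5622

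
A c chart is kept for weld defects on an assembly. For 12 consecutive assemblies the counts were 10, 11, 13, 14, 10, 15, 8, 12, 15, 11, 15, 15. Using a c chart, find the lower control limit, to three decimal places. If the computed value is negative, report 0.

c̄ = (10 + 11 + 13 + 14 + 10 + 15 + 8 + 12 + 15 + 11 + 15 + 15) / 12 = 149 / 12 = 12.4167
LCL = c̄ − 3√c̄ = 12.4167 − 3 × 3.5237 = 1.8455

1.845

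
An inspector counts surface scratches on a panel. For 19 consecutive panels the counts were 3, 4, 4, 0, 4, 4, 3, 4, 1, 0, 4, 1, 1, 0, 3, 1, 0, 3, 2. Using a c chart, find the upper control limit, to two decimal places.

c̄ = (3 + 4 + 4 + 0 + 4 + 4 + 3 + 4 + 1 + 0 + 4 + 1 + 1 + 0 + 3 + 1 + 0 + 3 + 2) / 19 = 42 / 19 = 2.2105
UCL = c̄ + 3√c̄ = 2.2105 + 3 × √2.2105 = 2.2105 + 3 × 1.4868 = 6.6709

6.67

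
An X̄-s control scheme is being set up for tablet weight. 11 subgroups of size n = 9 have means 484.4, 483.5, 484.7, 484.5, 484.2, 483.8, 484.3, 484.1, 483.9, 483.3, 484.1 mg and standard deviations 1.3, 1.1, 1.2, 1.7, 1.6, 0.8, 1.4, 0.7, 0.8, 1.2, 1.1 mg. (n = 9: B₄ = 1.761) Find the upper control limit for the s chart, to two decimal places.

2.07

s̄ = (1.3 + 1.1 + 1.2 + 1.7 + 1.6 + 0.8 + 1.4 + 0.7 + 0.8 + 1.2 + 1.1) / 11 = 1.1727
UCL_s = B₄·s̄ = 1.761 × 1.1727 = 2.0652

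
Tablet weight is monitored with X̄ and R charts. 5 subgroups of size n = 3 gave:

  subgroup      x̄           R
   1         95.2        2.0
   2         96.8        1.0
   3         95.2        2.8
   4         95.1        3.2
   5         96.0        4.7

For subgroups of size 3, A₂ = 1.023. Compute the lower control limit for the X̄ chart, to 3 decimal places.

X̄̄ = (95.2 + 96.8 + 95.2 + 95.1 + 96.0) / 5 = 478.3000 / 5 = 95.6600
R̄ = (2.0 + 1.0 + 2.8 + 3.2 + 4.7) / 5 = 13.7000 / 5 = 2.7400
LCL = X̄̄ − A₂·R̄ = 95.6600 − 1.023 × 2.7400 = 92.8570

92.857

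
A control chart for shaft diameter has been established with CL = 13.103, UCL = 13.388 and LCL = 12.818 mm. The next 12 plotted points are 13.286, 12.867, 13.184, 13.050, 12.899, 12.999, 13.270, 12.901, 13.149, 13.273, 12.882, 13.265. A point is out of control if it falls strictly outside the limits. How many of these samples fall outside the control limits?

0

All 12 points lie within [12.818, 13.388].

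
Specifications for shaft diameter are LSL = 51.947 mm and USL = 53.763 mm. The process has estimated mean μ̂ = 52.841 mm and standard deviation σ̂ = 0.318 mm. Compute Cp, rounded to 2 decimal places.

0.95

Cp = (USL − LSL) / (6σ̂) = (53.763 − 51.947) / (6 × 0.318) = 1.8160 / 1.9080 = 0.9518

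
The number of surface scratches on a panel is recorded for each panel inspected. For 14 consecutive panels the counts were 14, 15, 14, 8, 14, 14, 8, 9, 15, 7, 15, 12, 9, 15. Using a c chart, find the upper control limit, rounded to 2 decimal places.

c̄ = (14 + 15 + 14 + 8 + 14 + 14 + 8 + 9 + 15 + 7 + 15 + 12 + 9 + 15) / 14 = 169 / 14 = 12.0714
UCL = c̄ + 3√c̄ = 12.0714 + 3 × √12.0714 = 12.0714 + 3 × 3.4744 = 22.4946

22.49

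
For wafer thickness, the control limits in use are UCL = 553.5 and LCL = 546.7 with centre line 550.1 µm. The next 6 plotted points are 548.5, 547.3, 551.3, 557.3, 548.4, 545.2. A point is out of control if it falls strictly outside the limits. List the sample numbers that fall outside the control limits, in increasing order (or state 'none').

Compare each point to [546.7, 553.5]: sample 4 = 557.3 > UCL; sample 6 = 545.2 < LCL.

4, 6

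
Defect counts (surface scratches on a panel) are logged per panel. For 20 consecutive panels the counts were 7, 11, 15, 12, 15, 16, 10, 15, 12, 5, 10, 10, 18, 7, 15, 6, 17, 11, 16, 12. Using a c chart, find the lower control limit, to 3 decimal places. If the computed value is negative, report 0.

1.608

c̄ = (7 + 11 + 15 + 12 + 15 + 16 + 10 + 15 + 12 + 5 + 10 + 10 + 18 + 7 + 15 + 6 + 17 + 11 + 16 + 12) / 20 = 240 / 20 = 12.0000
LCL = c̄ − 3√c̄ = 12.0000 − 3 × 3.4641 = 1.6077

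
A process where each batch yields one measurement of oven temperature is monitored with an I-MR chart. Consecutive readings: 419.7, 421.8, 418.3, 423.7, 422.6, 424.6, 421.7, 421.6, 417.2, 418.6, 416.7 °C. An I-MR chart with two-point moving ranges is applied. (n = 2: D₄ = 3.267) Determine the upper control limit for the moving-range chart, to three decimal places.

8.102

Moving ranges: 2.1, 3.5, 5.4, 1.1, 2.0, 2.9, 0.1, 4.4, 1.4, 1.9; M̄R̄ = 24.8000 / 10 = 2.4800
UCL_MR = D₄·M̄R̄ = 3.267 × 2.4800 = 8.1022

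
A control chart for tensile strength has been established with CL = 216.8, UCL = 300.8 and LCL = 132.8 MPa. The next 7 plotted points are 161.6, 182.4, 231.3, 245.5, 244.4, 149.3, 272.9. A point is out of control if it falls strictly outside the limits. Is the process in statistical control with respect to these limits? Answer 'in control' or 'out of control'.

All 7 points lie within [132.8, 300.8].

in control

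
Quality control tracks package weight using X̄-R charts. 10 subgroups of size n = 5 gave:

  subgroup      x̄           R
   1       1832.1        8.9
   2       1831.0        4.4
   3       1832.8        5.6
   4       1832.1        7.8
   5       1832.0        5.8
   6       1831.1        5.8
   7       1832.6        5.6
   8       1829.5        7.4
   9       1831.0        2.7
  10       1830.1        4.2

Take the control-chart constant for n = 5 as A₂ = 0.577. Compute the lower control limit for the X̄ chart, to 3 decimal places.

1828.072

X̄̄ = (1832.1 + 1831.0 + 1832.8 + 1832.1 + 1832.0 + 1831.1 + 1832.6 + 1829.5 + 1831.0 + 1830.1) / 10 = 18314.3000 / 10 = 1831.4300
R̄ = (8.9 + 4.4 + 5.6 + 7.8 + 5.8 + 5.8 + 5.6 + 7.4 + 2.7 + 4.2) / 10 = 58.2000 / 10 = 5.8200
LCL = X̄̄ − A₂·R̄ = 1831.4300 − 0.577 × 5.8200 = 1828.0719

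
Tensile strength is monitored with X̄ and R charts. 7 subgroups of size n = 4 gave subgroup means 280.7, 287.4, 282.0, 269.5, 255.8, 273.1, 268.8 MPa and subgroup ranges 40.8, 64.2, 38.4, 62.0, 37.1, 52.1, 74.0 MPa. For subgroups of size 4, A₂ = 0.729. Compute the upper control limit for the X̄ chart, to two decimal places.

312.29

X̄̄ = (280.7 + 287.4 + 282.0 + 269.5 + 255.8 + 273.1 + 268.8) / 7 = 1917.3000 / 7 = 273.9000
R̄ = (40.8 + 64.2 + 38.4 + 62.0 + 37.1 + 52.1 + 74.0) / 7 = 368.6000 / 7 = 52.6571
UCL = X̄̄ + A₂·R̄ = 273.9000 + 0.729 × 52.6571 = 312.2871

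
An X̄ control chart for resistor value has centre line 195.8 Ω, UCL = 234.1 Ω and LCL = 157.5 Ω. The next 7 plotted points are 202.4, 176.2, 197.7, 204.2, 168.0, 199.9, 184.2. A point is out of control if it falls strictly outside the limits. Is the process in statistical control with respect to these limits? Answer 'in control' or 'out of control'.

All 7 points lie within [157.5, 234.1].

in control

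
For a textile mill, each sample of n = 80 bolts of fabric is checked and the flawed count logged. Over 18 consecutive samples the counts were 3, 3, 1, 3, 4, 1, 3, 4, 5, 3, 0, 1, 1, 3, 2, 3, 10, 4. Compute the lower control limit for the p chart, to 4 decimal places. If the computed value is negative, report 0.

p̄ = Σdᵢ / (k·n) = 54 / (18 × 80) = 0.03750
LCL = p̄ − 3·√(p̄(1−p̄)/n) = 0.03750 − 3 × 0.02124 = -0.02622 → 0 (negative, so LCL = 0)

0.0000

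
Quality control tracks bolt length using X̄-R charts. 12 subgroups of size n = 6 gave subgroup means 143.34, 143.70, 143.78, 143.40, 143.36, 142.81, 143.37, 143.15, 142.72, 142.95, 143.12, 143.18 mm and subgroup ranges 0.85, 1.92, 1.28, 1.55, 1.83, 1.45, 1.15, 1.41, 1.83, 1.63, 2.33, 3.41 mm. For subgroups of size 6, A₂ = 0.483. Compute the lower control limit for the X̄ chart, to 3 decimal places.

142.409

X̄̄ = (143.34 + 143.70 + 143.78 + 143.40 + 143.36 + 142.81 + 143.37 + 143.15 + 142.72 + 142.95 + 143.12 + 143.18) / 12 = 1718.8800 / 12 = 143.2400
R̄ = (0.85 + 1.92 + 1.28 + 1.55 + 1.83 + 1.45 + 1.15 + 1.41 + 1.83 + 1.63 + 2.33 + 3.41) / 12 = 20.6400 / 12 = 1.7200
LCL = X̄̄ − A₂·R̄ = 143.2400 − 0.483 × 1.7200 = 142.4092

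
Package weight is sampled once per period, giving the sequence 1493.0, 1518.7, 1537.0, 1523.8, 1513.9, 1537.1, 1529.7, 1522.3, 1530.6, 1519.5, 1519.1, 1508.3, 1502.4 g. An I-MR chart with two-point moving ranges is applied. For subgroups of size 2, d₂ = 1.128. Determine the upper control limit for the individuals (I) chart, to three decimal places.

X̄ = (1493.0 + 1518.7 + 1537.0 + 1523.8 + 1513.9 + 1537.1 + 1529.7 + 1522.3 + 1530.6 + 1519.5 + 1519.1 + 1508.3 + 1502.4) / 13 = 1519.6462
Moving ranges: 25.7, 18.3, 13.2, 9.9, 23.2, 7.4, 7.4, 8.3, 11.1, 0.4, 10.8, 5.9; M̄R̄ = 141.6000 / 12 = 11.8000
UCL = X̄ + 3·M̄R̄/d₂ = 1519.6462 + 3 × 11.8000 / 1.128 = 1551.0291

1551.029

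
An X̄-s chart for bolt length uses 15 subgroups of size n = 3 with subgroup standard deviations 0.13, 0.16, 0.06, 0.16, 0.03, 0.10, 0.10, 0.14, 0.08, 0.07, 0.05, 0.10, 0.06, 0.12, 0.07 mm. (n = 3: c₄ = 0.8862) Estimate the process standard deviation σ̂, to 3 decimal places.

0.108

s̄ = (0.13 + 0.16 + 0.06 + 0.16 + 0.03 + 0.10 + 0.10 + 0.14 + 0.08 + 0.07 + 0.05 + 0.10 + 0.06 + 0.12 + 0.07) / 15 = 0.0953
σ̂ = s̄ / c₄ = 0.0953 / 0.8862 = 0.1076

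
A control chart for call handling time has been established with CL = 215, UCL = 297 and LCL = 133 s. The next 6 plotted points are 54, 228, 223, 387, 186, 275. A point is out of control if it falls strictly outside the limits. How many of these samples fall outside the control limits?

Compare each point to [133, 297]: sample 1 = 54 < LCL; sample 4 = 387 > UCL.

2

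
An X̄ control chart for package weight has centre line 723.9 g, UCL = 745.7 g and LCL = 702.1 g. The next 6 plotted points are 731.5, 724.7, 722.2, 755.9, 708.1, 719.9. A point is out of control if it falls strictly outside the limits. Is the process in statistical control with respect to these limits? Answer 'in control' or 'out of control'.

out of control

Compare each point to [702.1, 745.7]: sample 4 = 755.9 > UCL.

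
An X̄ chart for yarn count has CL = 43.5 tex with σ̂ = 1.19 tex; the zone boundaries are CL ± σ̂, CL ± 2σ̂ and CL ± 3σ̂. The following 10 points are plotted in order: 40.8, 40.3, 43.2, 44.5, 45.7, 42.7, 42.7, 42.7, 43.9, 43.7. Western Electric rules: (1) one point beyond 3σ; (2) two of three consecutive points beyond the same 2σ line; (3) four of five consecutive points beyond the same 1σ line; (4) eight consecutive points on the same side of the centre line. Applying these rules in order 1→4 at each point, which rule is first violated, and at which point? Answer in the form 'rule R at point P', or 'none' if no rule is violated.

Zone of each point (C = within 1σ̂, B = 1σ̂–2σ̂, A = 2σ̂–3σ̂, * = beyond 3σ̂; sign = side of CL): 1:-A, 2:-A, 3:-C, 4:+C, 5:+B, 6:-C, 7:-C, 8:-C, 9:+C, 10:+C
Rule 2 (two of three consecutive points beyond the same 2σ limit) is satisfied at point 2.

rule 2 at point 2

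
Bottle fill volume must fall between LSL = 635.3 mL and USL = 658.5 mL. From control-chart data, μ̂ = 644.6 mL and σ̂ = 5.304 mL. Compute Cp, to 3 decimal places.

Cp = (USL − LSL) / (6σ̂) = (658.5 − 635.3) / (6 × 5.304) = 23.2000 / 31.8240 = 0.7290

0.729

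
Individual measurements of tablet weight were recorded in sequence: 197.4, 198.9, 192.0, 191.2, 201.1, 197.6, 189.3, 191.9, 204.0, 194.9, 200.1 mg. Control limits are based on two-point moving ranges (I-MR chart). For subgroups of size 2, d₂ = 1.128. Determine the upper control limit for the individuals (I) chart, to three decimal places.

212.149

X̄ = (197.4 + 198.9 + 192.0 + 191.2 + 201.1 + 197.6 + 189.3 + 191.9 + 204.0 + 194.9 + 200.1) / 11 = 196.2182
Moving ranges: 1.5, 6.9, 0.8, 9.9, 3.5, 8.3, 2.6, 12.1, 9.1, 5.2; M̄R̄ = 59.9000 / 10 = 5.9900
UCL = X̄ + 3·M̄R̄/d₂ = 196.2182 + 3 × 5.9900 / 1.128 = 212.1490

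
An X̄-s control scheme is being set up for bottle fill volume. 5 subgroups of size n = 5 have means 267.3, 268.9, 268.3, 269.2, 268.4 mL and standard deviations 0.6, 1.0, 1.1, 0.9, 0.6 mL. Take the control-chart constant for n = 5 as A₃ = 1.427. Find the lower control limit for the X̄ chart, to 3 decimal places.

267.221

X̄̄ = (267.3 + 268.9 + 268.3 + 269.2 + 268.4) / 5 = 268.4200
s̄ = (0.6 + 1.0 + 1.1 + 0.9 + 0.6) / 5 = 0.8400
LCL = X̄̄ − A₃·s̄ = 268.4200 − 1.427 × 0.8400 = 267.2213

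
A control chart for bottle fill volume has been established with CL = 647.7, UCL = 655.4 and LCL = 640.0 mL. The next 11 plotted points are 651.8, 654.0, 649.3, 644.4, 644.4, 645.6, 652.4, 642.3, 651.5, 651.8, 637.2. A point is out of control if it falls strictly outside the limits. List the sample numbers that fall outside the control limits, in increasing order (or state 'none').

Compare each point to [640.0, 655.4]: sample 11 = 637.2 < LCL.

11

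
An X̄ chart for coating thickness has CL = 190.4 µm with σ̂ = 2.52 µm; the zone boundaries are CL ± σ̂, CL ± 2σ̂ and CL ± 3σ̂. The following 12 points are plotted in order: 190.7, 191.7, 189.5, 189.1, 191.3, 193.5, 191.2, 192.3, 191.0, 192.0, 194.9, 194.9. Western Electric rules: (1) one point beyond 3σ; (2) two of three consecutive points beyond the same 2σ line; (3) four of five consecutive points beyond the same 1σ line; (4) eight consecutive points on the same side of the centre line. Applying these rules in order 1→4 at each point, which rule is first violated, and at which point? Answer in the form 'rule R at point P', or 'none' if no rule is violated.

rule 4 at point 12

Zone of each point (C = within 1σ̂, B = 1σ̂–2σ̂, A = 2σ̂–3σ̂, * = beyond 3σ̂; sign = side of CL): 1:+C, 2:+C, 3:-C, 4:-C, 5:+C, 6:+B, 7:+C, 8:+C, 9:+C, 10:+C, 11:+B, 12:+B
Rule 4 (eight consecutive points on the same side of the centre line) is satisfied at point 12.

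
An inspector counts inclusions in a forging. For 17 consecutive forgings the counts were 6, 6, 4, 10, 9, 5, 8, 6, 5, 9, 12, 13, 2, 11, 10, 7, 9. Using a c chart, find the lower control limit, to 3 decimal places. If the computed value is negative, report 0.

0.000

c̄ = (6 + 6 + 4 + 10 + 9 + 5 + 8 + 6 + 5 + 9 + 12 + 13 + 2 + 11 + 10 + 7 + 9) / 17 = 132 / 17 = 7.7647
LCL = c̄ − 3√c̄ = 7.7647 − 3 × 2.7865 = -0.5949 → 0 (cannot be negative)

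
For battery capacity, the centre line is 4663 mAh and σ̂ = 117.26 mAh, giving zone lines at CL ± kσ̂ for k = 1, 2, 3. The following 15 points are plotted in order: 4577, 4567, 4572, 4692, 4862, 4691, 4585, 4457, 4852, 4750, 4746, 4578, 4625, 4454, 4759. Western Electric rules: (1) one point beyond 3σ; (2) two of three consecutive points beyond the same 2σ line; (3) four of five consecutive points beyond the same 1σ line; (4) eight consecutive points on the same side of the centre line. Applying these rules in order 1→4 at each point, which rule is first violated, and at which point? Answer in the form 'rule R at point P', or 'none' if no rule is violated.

none

Zone of each point (C = within 1σ̂, B = 1σ̂–2σ̂, A = 2σ̂–3σ̂, * = beyond 3σ̂; sign = side of CL): 1:-C, 2:-C, 3:-C, 4:+C, 5:+B, 6:+C, 7:-C, 8:-B, 9:+B, 10:+C, 11:+C, 12:-C, 13:-C, 14:-B, 15:+C
No rule fires across all 15 points.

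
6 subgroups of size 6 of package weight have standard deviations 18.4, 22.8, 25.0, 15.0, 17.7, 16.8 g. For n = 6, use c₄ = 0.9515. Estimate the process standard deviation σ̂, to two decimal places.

s̄ = (18.4 + 22.8 + 25.0 + 15.0 + 17.7 + 16.8) / 6 = 19.2833
σ̂ = s̄ / c₄ = 19.2833 / 0.9515 = 20.2662

20.27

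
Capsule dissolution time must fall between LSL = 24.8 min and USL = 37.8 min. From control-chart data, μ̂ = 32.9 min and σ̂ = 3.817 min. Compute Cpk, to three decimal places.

Cpu = (USL − μ̂) / (3σ̂) = (37.8 − 32.9) / (3 × 3.817) = 0.4279; Cpl = (μ̂ − LSL) / (3σ̂) = (32.9 − 24.8) / (3 × 3.817) = 0.7074; Cpk = min(Cpu, Cpl) = 0.4279

0.428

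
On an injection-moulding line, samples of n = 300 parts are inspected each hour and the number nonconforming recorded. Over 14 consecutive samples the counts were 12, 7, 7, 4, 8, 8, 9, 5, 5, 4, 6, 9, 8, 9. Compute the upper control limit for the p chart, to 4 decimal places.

0.0506

p̄ = Σdᵢ / (k·n) = 101 / (14 × 300) = 0.02405
UCL = p̄ + 3·√(p̄(1−p̄)/n) = 0.02405 + 3 × √(0.02405×0.97595/300) = 0.02405 + 3 × 0.00884 = 0.05058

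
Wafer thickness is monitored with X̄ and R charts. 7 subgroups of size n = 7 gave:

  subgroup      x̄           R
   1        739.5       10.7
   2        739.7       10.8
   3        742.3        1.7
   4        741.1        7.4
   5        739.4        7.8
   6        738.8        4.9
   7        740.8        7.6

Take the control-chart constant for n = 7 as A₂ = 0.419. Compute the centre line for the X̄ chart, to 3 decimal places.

X̄̄ = (739.5 + 739.7 + 742.3 + 741.1 + 739.4 + 738.8 + 740.8) / 7 = 5181.6000 / 7 = 740.2286
CL = X̄̄ = 740.2286

740.229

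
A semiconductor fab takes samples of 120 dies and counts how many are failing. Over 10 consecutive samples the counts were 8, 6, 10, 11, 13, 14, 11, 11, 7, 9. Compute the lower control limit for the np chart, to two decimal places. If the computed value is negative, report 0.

p̄ = Σdᵢ / (k·n) = 100 / (10 × 120) = 0.08333
LCL = np̄ − 3·√(np̄(1−p̄)) = 10.0000 − 3 × 3.0277 = 0.9170

0.92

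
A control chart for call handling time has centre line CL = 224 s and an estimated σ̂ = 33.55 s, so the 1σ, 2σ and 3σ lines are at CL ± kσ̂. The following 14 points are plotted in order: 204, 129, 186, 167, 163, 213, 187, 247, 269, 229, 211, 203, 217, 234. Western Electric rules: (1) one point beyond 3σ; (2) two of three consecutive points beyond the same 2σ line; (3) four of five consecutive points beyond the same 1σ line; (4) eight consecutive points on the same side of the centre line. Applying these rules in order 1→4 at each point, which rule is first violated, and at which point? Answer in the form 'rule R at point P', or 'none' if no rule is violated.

rule 3 at point 5

Zone of each point (C = within 1σ̂, B = 1σ̂–2σ̂, A = 2σ̂–3σ̂, * = beyond 3σ̂; sign = side of CL): 1:-C, 2:-A, 3:-B, 4:-B, 5:-B, 6:-C, 7:-B, 8:+C, 9:+B, 10:+C, 11:-C, 12:-C, 13:-C, 14:+C
Rule 3 (four of five consecutive points beyond the same 1σ limit) is satisfied at point 5.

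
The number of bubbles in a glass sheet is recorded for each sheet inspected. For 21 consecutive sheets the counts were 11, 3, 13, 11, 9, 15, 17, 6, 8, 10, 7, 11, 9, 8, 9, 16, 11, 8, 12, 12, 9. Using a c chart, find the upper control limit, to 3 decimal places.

c̄ = (11 + 3 + 13 + 11 + 9 + 15 + 17 + 6 + 8 + 10 + 7 + 11 + 9 + 8 + 9 + 16 + 11 + 8 + 12 + 12 + 9) / 21 = 215 / 21 = 10.2381
UCL = c̄ + 3√c̄ = 10.2381 + 3 × √10.2381 = 10.2381 + 3 × 3.1997 = 19.8372

19.837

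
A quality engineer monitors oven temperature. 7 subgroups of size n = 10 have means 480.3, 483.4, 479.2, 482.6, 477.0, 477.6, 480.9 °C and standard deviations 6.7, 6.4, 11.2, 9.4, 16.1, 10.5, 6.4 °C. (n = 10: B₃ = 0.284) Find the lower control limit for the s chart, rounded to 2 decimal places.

s̄ = (6.7 + 6.4 + 11.2 + 9.4 + 16.1 + 10.5 + 6.4) / 7 = 9.5286
LCL_s = B₃·s̄ = 0.284 × 9.5286 = 2.7061

2.71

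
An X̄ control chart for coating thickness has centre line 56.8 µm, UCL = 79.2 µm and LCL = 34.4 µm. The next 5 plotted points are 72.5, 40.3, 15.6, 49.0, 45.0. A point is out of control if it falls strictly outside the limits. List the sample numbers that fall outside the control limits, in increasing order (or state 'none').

3

Compare each point to [34.4, 79.2]: sample 3 = 15.6 < LCL.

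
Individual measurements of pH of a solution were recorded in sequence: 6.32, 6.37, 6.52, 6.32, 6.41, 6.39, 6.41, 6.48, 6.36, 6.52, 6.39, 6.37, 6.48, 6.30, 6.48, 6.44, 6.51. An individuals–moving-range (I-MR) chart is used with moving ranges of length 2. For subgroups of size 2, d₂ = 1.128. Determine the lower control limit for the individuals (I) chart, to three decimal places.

6.148

X̄ = (6.32 + 6.37 + 6.52 + 6.32 + 6.41 + 6.39 + 6.41 + 6.48 + 6.36 + 6.52 + 6.39 + 6.37 + 6.48 + 6.30 + 6.48 + 6.44 + 6.51) / 17 = 6.4159
Moving ranges: 0.05, 0.15, 0.20, 0.09, 0.02, 0.02, 0.07, 0.12, 0.16, 0.13, 0.02, 0.11, 0.18, 0.18, 0.04, 0.07; M̄R̄ = 1.6100 / 16 = 0.1006
LCL = X̄ − 3·M̄R̄/d₂ = 6.4159 − 3 × 0.1006 / 1.128 = 6.1483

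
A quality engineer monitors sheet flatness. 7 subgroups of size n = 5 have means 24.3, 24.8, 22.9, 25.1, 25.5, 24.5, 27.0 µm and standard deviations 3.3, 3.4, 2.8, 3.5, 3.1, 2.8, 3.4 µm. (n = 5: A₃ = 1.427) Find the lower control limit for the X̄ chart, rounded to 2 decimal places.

20.33

X̄̄ = (24.3 + 24.8 + 22.9 + 25.1 + 25.5 + 24.5 + 27.0) / 7 = 24.8714
s̄ = (3.3 + 3.4 + 2.8 + 3.5 + 3.1 + 2.8 + 3.4) / 7 = 3.1857
LCL = X̄̄ − A₃·s̄ = 24.8714 − 1.427 × 3.1857 = 20.3254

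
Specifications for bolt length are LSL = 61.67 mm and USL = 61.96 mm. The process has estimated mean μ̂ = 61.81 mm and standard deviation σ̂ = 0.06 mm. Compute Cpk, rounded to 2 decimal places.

Cpu = (USL − μ̂) / (3σ̂) = (61.96 − 61.81) / (3 × 0.06) = 0.8333; Cpl = (μ̂ − LSL) / (3σ̂) = (61.81 − 61.67) / (3 × 0.06) = 0.7778; Cpk = min(Cpu, Cpl) = 0.7778

0.78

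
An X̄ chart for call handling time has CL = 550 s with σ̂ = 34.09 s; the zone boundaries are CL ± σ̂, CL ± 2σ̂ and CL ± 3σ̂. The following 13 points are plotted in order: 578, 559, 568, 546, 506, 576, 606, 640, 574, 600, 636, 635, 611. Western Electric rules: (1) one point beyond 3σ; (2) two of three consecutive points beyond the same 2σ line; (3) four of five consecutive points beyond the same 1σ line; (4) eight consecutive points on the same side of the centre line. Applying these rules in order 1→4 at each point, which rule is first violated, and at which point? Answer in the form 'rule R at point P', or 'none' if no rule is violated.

Zone of each point (C = within 1σ̂, B = 1σ̂–2σ̂, A = 2σ̂–3σ̂, * = beyond 3σ̂; sign = side of CL): 1:+C, 2:+C, 3:+C, 4:-C, 5:-B, 6:+C, 7:+B, 8:+A, 9:+C, 10:+B, 11:+A, 12:+A, 13:+B
Rule 3 (four of five consecutive points beyond the same 1σ limit) is satisfied at point 11.

rule 3 at point 11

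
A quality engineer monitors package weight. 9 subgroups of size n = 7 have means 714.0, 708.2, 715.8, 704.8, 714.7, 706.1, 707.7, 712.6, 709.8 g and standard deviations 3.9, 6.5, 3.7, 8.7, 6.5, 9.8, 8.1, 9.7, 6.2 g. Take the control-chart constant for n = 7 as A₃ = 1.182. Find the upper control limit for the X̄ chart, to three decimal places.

718.698

X̄̄ = (714.0 + 708.2 + 715.8 + 704.8 + 714.7 + 706.1 + 707.7 + 712.6 + 709.8) / 9 = 710.4111
s̄ = (3.9 + 6.5 + 3.7 + 8.7 + 6.5 + 9.8 + 8.1 + 9.7 + 6.2) / 9 = 7.0111
UCL = X̄̄ + A₃·s̄ = 710.4111 + 1.182 × 7.0111 = 718.6982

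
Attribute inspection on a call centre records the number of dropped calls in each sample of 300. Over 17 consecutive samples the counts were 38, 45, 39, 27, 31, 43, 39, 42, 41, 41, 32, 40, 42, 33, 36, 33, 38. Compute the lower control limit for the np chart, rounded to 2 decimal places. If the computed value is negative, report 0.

20.43

p̄ = Σdᵢ / (k·n) = 640 / (17 × 300) = 0.12549
LCL = np̄ − 3·√(np̄(1−p̄)) = 37.6471 − 3 × 5.7378 = 20.4336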